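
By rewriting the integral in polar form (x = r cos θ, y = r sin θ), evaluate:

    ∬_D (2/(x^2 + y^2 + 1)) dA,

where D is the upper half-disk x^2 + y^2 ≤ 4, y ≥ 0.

The region D is 0 ≤ r ≤ 2, 0 ≤ θ ≤ π in polar coordinates, where x = r cos(θ), y = r sin(θ), and dA = r dr dθ.

Under the substitution, the integrand becomes 2/(r^2 + 1), so

    ∬_D (2/(x^2 + y^2 + 1)) dA = ∫_{0}^{π} ∫_{0}^{2} (2/(r^2 + 1)) · r dr dθ.

Inner integral (in r): ∫_{0}^{2} (2/(r^2 + 1)) · r dr = log(5).

Outer integral (in θ): ∫_{0}^{π} (log(5)) dθ = π log(5).

Therefore ∬_D (2/(x^2 + y^2 + 1)) dA = π log(5).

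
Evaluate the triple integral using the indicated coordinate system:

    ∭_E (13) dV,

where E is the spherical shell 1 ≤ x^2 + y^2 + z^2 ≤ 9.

In spherical coordinates, x = ρ sin(φ) cos(θ), y = ρ sin(φ) sin(θ), z = ρ cos(φ), and dV = ρ^2 sin(φ) dρ dφ dθ.

The integrand becomes 13, so

    ∭_E (13) dV = ∫_{0}^{2π} ∫_{0}^{π} ∫_{1}^{3} (13) · ρ^2 sin(φ) dρ dφ dθ.

Inner (ρ): 338sin(φ)/3.
Middle (φ): 676/3.
Outer (θ): 1352π/3.

Therefore the triple integral equals 1352π/3.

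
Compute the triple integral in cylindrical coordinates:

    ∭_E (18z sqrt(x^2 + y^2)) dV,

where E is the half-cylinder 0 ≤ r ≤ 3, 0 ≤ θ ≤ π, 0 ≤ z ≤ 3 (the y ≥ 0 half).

In cylindrical coordinates, x = r cos(θ), y = r sin(θ), z = z, and dV = r dr dθ dz.

The integrand becomes 18r z, so

    ∭_E (18z sqrt(x^2 + y^2)) dV = ∫_{0}^{π} ∫_{0}^{3} ∫_{0}^{3} (18r z) · r dz dr dθ.

Inner (z): 81r^2.
Middle (r from 0 to 3): 729.
Outer (θ): 729π.

Therefore the triple integral equals 729π.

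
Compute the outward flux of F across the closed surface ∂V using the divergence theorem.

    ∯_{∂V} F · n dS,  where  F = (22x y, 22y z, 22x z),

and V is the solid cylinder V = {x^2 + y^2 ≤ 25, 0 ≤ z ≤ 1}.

By the divergence theorem,

    ∯_{∂V} F · n dS = ∭_V (∇ · F) dV.

Compute the divergence:
    ∇ · F = ∂F_x/∂x + ∂F_y/∂y + ∂F_z/∂z = 22y + 22z + 22x = 22x + 22y + 22z.

In cylindrical coordinates, x = r cos(θ), y = r sin(θ), z = z, dV = r dr dθ dz, with 0 ≤ r ≤ 5, 0 ≤ θ ≤ 2π, 0 ≤ z ≤ 1.

The integrand, after substitution and multiplying by the volume element, becomes (22sqrt(2)r sin(θ + π/4) + 22z) · r, so

    ∭_V (∇·F) dV = ∫_0^{2π} ∫_0^{5} ∫_0^{1} (22sqrt(2)r sin(θ + π/4) + 22z) · r dz dr dθ.

Inner (z from 0 to 1): 11r (2sqrt(2)r sin(θ + π/4) + 1).
Middle (r from 0 to 5): 2750sqrt(2)sin(θ + π/4)/3 + 275/2.
Outer (θ from 0 to 2π): 275π.

Therefore ∯_{∂V} F · n dS = 275π.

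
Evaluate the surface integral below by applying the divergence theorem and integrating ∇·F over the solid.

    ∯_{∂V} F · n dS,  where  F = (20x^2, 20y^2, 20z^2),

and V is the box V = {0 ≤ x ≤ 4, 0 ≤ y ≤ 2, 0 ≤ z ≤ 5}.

By the divergence theorem,

    ∯_{∂V} F · n dS = ∭_V (∇ · F) dV.

Compute the divergence:
    ∇ · F = ∂F_x/∂x + ∂F_y/∂y + ∂F_z/∂z = 40x + 40y + 40z.

V is a rectangular box, so dV = dx dy dz with 0 ≤ x ≤ 4, 0 ≤ y ≤ 2, 0 ≤ z ≤ 5.

Integrate (40x + 40y + 40z) over V as an iterated integral:

    ∭_V (∇·F) dV = ∫_0^{4} ∫_0^{2} ∫_0^{5} (40x + 40y + 40z) dz dy dx.

Inner (z from 0 to 5): 200x + 200y + 500.
Middle (y from 0 to 2): 400x + 1400.
Outer (x from 0 to 4): 8800.

Therefore ∯_{∂V} F · n dS = 8800.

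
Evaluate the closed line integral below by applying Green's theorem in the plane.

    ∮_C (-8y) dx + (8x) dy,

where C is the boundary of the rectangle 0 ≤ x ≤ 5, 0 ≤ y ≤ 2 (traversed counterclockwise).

Green's theorem converts the closed line integral into a double integral over the enclosed region D:

    ∮_C P dx + Q dy = ∬_D (∂Q/∂x - ∂P/∂y) dA.

Here P = -8y, Q = 8x, so

    ∂Q/∂x = 8,    ∂P/∂y = -8,
    ∂Q/∂x - ∂P/∂y = 16.

D is the region 0 ≤ x ≤ 5, 0 ≤ y ≤ 2. Evaluating the double integral:

    ∬_D (16) dA = ∫_0^{5} ∫_0^{2} (16) dy dx.

Inner (y from 0 to 2): 32.
Outer (x from 0 to 5): 160.

Therefore ∮_C P dx + Q dy = 160.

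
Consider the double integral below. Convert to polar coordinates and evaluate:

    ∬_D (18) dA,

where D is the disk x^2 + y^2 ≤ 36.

The region D is 0 ≤ r ≤ 6, 0 ≤ θ ≤ 2π in polar coordinates, where x = r cos(θ), y = r sin(θ), and dA = r dr dθ.

Under the substitution, the integrand becomes 18, so

    ∬_D (18) dA = ∫_{0}^{2π} ∫_{0}^{6} (18) · r dr dθ.

Inner integral (in r): ∫_{0}^{6} (18) · r dr = 324.

Outer integral (in θ): ∫_{0}^{2π} (324) dθ = 648π.

Therefore ∬_D (18) dA = 648π.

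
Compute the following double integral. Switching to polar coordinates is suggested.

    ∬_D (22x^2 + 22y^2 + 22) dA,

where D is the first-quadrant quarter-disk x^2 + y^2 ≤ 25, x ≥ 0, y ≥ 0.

The region D is 0 ≤ r ≤ 5, 0 ≤ θ ≤ π/2 in polar coordinates, where x = r cos(θ), y = r sin(θ), and dA = r dr dθ.

Under the substitution, the integrand becomes 22r^2 + 22, so

    ∬_D (22x^2 + 22y^2 + 22) dA = ∫_{0}^{π/2} ∫_{0}^{5} (22r^2 + 22) · r dr dθ.

Inner integral (in r): ∫_{0}^{5} (22r^2 + 22) · r dr = 7425/2.

Outer integral (in θ): ∫_{0}^{π/2} (7425/2) dθ = 7425π/4.

Therefore ∬_D (22x^2 + 22y^2 + 22) dA = 7425π/4.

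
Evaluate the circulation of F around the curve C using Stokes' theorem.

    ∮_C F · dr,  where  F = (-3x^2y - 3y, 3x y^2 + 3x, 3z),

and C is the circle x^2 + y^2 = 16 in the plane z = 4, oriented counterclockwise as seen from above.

Let S be the flat disk x^2 + y^2 ≤ 16 in the plane z = 4, with upward unit normal n̂ = ẑ. By Stokes' theorem,

    ∮_C F · dr = ∬_S (∇ × F) · n̂ dS = ∬_D (curl F)_z dA,

where D is the disk x^2 + y^2 ≤ 16.

Compute the curl of F = (-3x^2y - 3y, 3x y^2 + 3x, 3z):
    (∇ × F)_x = ∂F_z/∂y - ∂F_y/∂z = 0,
    (∇ × F)_y = ∂F_x/∂z - ∂F_z/∂x = 0,
    (∇ × F)_z = ∂F_y/∂x - ∂F_x/∂y = 3x^2 + 3y^2 + 6.

On z = 4, (curl F)_z = 3x^2 + 3y^2 + 6.

Convert to polar (x = r cos θ, y = r sin θ, dA = r dr dθ); the integrand becomes 3r^2 + 6, so

    ∬_D (curl F)_z dA = ∫_0^{2π} ∫_0^{4} (3r^2 + 6) · r dr dθ.

Inner (r from 0 to 4): 240.
Outer (θ from 0 to 2π): 480π.

Therefore ∮_C F · dr = 480π.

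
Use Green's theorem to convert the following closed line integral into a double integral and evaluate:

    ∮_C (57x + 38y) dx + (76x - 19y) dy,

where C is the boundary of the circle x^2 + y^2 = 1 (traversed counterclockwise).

Green's theorem converts the closed line integral into a double integral over the enclosed region D:

    ∮_C P dx + Q dy = ∬_D (∂Q/∂x - ∂P/∂y) dA.

Here P = 57x + 38y, Q = 76x - 19y, so

    ∂Q/∂x = 76,    ∂P/∂y = 38,
    ∂Q/∂x - ∂P/∂y = 38.

D is the region x^2 + y^2 ≤ 1. Evaluating the double integral:

In polar coordinates (x = r cos θ, y = r sin θ, dA = r dr dθ) the integrand becomes 38, so

    ∬_D (38) dA = ∫_0^{2π} ∫_0^{1} (38) · r dr dθ.

Inner (r from 0 to 1): 19.
Outer (θ from 0 to 2π): 38π.

Therefore ∮_C P dx + Q dy = 38π.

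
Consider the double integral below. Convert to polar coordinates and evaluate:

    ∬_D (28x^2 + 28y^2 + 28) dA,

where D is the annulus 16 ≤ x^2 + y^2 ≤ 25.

The region D is 4 ≤ r ≤ 5, 0 ≤ θ ≤ 2π in polar coordinates, where x = r cos(θ), y = r sin(θ), and dA = r dr dθ.

Under the substitution, the integrand becomes 28r^2 + 28, so

    ∬_D (28x^2 + 28y^2 + 28) dA = ∫_{0}^{2π} ∫_{4}^{5} (28r^2 + 28) · r dr dθ.

Inner integral (in r): ∫_{4}^{5} (28r^2 + 28) · r dr = 2709.

Outer integral (in θ): ∫_{0}^{2π} (2709) dθ = 5418π.

Therefore ∬_D (28x^2 + 28y^2 + 28) dA = 5418π.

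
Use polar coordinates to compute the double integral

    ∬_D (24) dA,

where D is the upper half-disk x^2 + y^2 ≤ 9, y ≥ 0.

The region D is 0 ≤ r ≤ 3, 0 ≤ θ ≤ π in polar coordinates, where x = r cos(θ), y = r sin(θ), and dA = r dr dθ.

Under the substitution, the integrand becomes 24, so

    ∬_D (24) dA = ∫_{0}^{π} ∫_{0}^{3} (24) · r dr dθ.

Inner integral (in r): ∫_{0}^{3} (24) · r dr = 108.

Outer integral (in θ): ∫_{0}^{π} (108) dθ = 108π.

Therefore ∬_D (24) dA = 108π.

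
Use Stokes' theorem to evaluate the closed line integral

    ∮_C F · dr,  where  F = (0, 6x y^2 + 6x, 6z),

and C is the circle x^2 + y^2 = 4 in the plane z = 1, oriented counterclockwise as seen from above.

Let S be the flat disk x^2 + y^2 ≤ 4 in the plane z = 1, with upward unit normal n̂ = ẑ. By Stokes' theorem,

    ∮_C F · dr = ∬_S (∇ × F) · n̂ dS = ∬_D (curl F)_z dA,

where D is the disk x^2 + y^2 ≤ 4.

Compute the curl of F = (0, 6x y^2 + 6x, 6z):
    (∇ × F)_x = ∂F_z/∂y - ∂F_y/∂z = 0,
    (∇ × F)_y = ∂F_x/∂z - ∂F_z/∂x = 0,
    (∇ × F)_z = ∂F_y/∂x - ∂F_x/∂y = 6y^2 + 6.

On z = 1, (curl F)_z = 6y^2 + 6.

Convert to polar (x = r cos θ, y = r sin θ, dA = r dr dθ); the integrand becomes 6r^2sin(θ)^2 + 6, so

    ∬_D (curl F)_z dA = ∫_0^{2π} ∫_0^{2} (6r^2sin(θ)^2 + 6) · r dr dθ.

Inner (r from 0 to 2): 24 - 12cos(2θ).
Outer (θ from 0 to 2π): 48π.

Therefore ∮_C F · dr = 48π.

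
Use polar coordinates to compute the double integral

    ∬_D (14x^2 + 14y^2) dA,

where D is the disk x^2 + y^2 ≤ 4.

The region D is 0 ≤ r ≤ 2, 0 ≤ θ ≤ 2π in polar coordinates, where x = r cos(θ), y = r sin(θ), and dA = r dr dθ.

Under the substitution, the integrand becomes 14r^2, so

    ∬_D (14x^2 + 14y^2) dA = ∫_{0}^{2π} ∫_{0}^{2} (14r^2) · r dr dθ.

Inner integral (in r): ∫_{0}^{2} (14r^2) · r dr = 56.

Outer integral (in θ): ∫_{0}^{2π} (56) dθ = 112π.

Therefore ∬_D (14x^2 + 14y^2) dA = 112π.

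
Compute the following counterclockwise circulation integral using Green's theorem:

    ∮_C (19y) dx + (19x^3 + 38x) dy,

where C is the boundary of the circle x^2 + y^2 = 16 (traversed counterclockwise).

Green's theorem converts the closed line integral into a double integral over the enclosed region D:

    ∮_C P dx + Q dy = ∬_D (∂Q/∂x - ∂P/∂y) dA.

Here P = 19y, Q = 19x^3 + 38x, so

    ∂Q/∂x = 57x^2 + 38,    ∂P/∂y = 19,
    ∂Q/∂x - ∂P/∂y = 57x^2 + 19.

D is the region x^2 + y^2 ≤ 16. Evaluating the double integral:

In polar coordinates (x = r cos θ, y = r sin θ, dA = r dr dθ) the integrand becomes 57r^2cos(θ)^2 + 19, so

    ∬_D (57x^2 + 19) dA = ∫_0^{2π} ∫_0^{4} (57r^2cos(θ)^2 + 19) · r dr dθ.

Inner (r from 0 to 4): 3648cos(θ)^2 + 152.
Outer (θ from 0 to 2π): 3952π.

Therefore ∮_C P dx + Q dy = 3952π.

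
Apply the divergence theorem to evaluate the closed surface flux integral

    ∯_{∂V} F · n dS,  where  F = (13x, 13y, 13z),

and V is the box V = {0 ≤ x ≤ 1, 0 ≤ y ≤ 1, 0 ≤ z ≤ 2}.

By the divergence theorem,

    ∯_{∂V} F · n dS = ∭_V (∇ · F) dV.

Compute the divergence:
    ∇ · F = ∂F_x/∂x + ∂F_y/∂y + ∂F_z/∂z = 13 + 13 + 13 = 39.

V is a rectangular box, so dV = dx dy dz with 0 ≤ x ≤ 1, 0 ≤ y ≤ 1, 0 ≤ z ≤ 2.

Integrate (39) over V as an iterated integral:

    ∭_V (∇·F) dV = ∫_0^{1} ∫_0^{1} ∫_0^{2} (39) dz dy dx.

Inner (z from 0 to 2): 78.
Middle (y from 0 to 1): 78.
Outer (x from 0 to 1): 78.

Therefore ∯_{∂V} F · n dS = 78.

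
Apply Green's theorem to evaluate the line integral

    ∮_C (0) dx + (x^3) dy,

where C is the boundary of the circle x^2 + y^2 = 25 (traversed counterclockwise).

Green's theorem converts the closed line integral into a double integral over the enclosed region D:

    ∮_C P dx + Q dy = ∬_D (∂Q/∂x - ∂P/∂y) dA.

Here P = 0, Q = x^3, so

    ∂Q/∂x = 3x^2,    ∂P/∂y = 0,
    ∂Q/∂x - ∂P/∂y = 3x^2.

D is the region x^2 + y^2 ≤ 25. Evaluating the double integral:

In polar coordinates (x = r cos θ, y = r sin θ, dA = r dr dθ) the integrand becomes 3r^2cos(θ)^2, so

    ∬_D (3x^2) dA = ∫_0^{2π} ∫_0^{5} (3r^2cos(θ)^2) · r dr dθ.

Inner (r from 0 to 5): 1875cos(θ)^2/4.
Outer (θ from 0 to 2π): 1875π/4.

Therefore ∮_C P dx + Q dy = 1875π/4.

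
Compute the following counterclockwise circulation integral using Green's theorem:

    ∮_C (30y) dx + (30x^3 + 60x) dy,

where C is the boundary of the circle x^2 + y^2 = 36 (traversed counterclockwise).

Green's theorem converts the closed line integral into a double integral over the enclosed region D:

    ∮_C P dx + Q dy = ∬_D (∂Q/∂x - ∂P/∂y) dA.

Here P = 30y, Q = 30x^3 + 60x, so

    ∂Q/∂x = 90x^2 + 60,    ∂P/∂y = 30,
    ∂Q/∂x - ∂P/∂y = 90x^2 + 30.

D is the region x^2 + y^2 ≤ 36. Evaluating the double integral:

In polar coordinates (x = r cos θ, y = r sin θ, dA = r dr dθ) the integrand becomes 90r^2cos(θ)^2 + 30, so

    ∬_D (90x^2 + 30) dA = ∫_0^{2π} ∫_0^{6} (90r^2cos(θ)^2 + 30) · r dr dθ.

Inner (r from 0 to 6): 29160cos(θ)^2 + 540.
Outer (θ from 0 to 2π): 30240π.

Therefore ∮_C P dx + Q dy = 30240π.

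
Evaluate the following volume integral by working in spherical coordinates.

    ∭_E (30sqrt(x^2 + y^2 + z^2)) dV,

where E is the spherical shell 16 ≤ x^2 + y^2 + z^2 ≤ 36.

In spherical coordinates, x = ρ sin(φ) cos(θ), y = ρ sin(φ) sin(θ), z = ρ cos(φ), and dV = ρ^2 sin(φ) dρ dφ dθ.

The integrand becomes 30ρ, so

    ∭_E (30sqrt(x^2 + y^2 + z^2)) dV = ∫_{0}^{2π} ∫_{0}^{π} ∫_{4}^{6} (30ρ) · ρ^2 sin(φ) dρ dφ dθ.

Inner (ρ): 7800sin(φ).
Middle (φ): 15600.
Outer (θ): 31200π.

Therefore the triple integral equals 31200π.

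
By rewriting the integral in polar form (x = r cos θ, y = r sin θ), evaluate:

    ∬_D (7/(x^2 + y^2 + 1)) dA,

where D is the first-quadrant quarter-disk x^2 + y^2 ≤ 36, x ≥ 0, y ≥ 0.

The region D is 0 ≤ r ≤ 6, 0 ≤ θ ≤ π/2 in polar coordinates, where x = r cos(θ), y = r sin(θ), and dA = r dr dθ.

Under the substitution, the integrand becomes 7/(r^2 + 1), so

    ∬_D (7/(x^2 + y^2 + 1)) dA = ∫_{0}^{π/2} ∫_{0}^{6} (7/(r^2 + 1)) · r dr dθ.

Inner integral (in r): ∫_{0}^{6} (7/(r^2 + 1)) · r dr = 7log(37)/2.

Outer integral (in θ): ∫_{0}^{π/2} (7log(37)/2) dθ = 7π log(37)/4.

Therefore ∬_D (7/(x^2 + y^2 + 1)) dA = 7π log(37)/4.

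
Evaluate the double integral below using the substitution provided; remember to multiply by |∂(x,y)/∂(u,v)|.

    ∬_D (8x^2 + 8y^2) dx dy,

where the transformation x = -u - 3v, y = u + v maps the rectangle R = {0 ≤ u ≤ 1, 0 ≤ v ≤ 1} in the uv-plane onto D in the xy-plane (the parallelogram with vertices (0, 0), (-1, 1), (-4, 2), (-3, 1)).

Compute the Jacobian determinant of (x, y) with respect to (u, v):

    ∂(x,y)/∂(u,v) = | -1  -3 | = (-1)(1) - (-3)(1) = 2.
                   | 1  1 |

Its absolute value is |J| = 2 (the area scaling factor).

Substituting x = -u - 3v, y = u + v into the integrand,

    8x^2 + 8y^2 → 16u^2 + 64u v + 80v^2,

so the integral becomes

    ∬_R (16u^2 + 64u v + 80v^2) · |J| du dv = ∫_0^1 ∫_0^1 (32u^2 + 128u v + 160v^2) dv du.

Inner (v): 32u^2 + 64u + 160/3.
Outer (u): 96.

Therefore ∬_D (8x^2 + 8y^2) dx dy = 96.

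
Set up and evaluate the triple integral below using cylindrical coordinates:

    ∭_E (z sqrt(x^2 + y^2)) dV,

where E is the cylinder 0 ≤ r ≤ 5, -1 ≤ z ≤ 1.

In cylindrical coordinates, x = r cos(θ), y = r sin(θ), z = z, and dV = r dr dθ dz.

The integrand becomes r z, so

    ∭_E (z sqrt(x^2 + y^2)) dV = ∫_{0}^{2π} ∫_{0}^{5} ∫_{-1}^{1} (r z) · r dz dr dθ.

Inner (z): 0.
Middle (r from 0 to 5): 0.
Outer (θ): 0.

Therefore the triple integral equals 0.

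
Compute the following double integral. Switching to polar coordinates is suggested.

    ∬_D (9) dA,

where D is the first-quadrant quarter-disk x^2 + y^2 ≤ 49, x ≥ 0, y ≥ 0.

The region D is 0 ≤ r ≤ 7, 0 ≤ θ ≤ π/2 in polar coordinates, where x = r cos(θ), y = r sin(θ), and dA = r dr dθ.

Under the substitution, the integrand becomes 9, so

    ∬_D (9) dA = ∫_{0}^{π/2} ∫_{0}^{7} (9) · r dr dθ.

Inner integral (in r): ∫_{0}^{7} (9) · r dr = 441/2.

Outer integral (in θ): ∫_{0}^{π/2} (441/2) dθ = 441π/4.

Therefore ∬_D (9) dA = 441π/4.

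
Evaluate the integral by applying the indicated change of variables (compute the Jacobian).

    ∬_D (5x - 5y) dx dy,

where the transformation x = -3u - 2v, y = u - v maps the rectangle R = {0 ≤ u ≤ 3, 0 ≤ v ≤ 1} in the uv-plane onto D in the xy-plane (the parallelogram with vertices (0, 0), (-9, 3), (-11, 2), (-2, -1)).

Compute the Jacobian determinant of (x, y) with respect to (u, v):

    ∂(x,y)/∂(u,v) = | -3  -2 | = (-3)(-1) - (-2)(1) = 5.
                   | 1  -1 |

Its absolute value is |J| = 5 (the area scaling factor).

Substituting x = -3u - 2v, y = u - v into the integrand,

    5x - 5y → -20u - 5v,

so the integral becomes

    ∬_R (-20u - 5v) · |J| du dv = ∫_0^3 ∫_0^1 (-100u - 25v) dv du.

Inner (v): -100u - 25/2.
Outer (u): -975/2.

Therefore ∬_D (5x - 5y) dx dy = -975/2.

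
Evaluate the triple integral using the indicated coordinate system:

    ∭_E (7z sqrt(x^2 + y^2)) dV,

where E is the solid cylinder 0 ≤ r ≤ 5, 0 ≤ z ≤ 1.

In cylindrical coordinates, x = r cos(θ), y = r sin(θ), z = z, and dV = r dr dθ dz.

The integrand becomes 7r z, so

    ∭_E (7z sqrt(x^2 + y^2)) dV = ∫_{0}^{2π} ∫_{0}^{5} ∫_{0}^{1} (7r z) · r dz dr dθ.

Inner (z): 7r^2/2.
Middle (r from 0 to 5): 875/6.
Outer (θ): 875π/3.

Therefore the triple integral equals 875π/3.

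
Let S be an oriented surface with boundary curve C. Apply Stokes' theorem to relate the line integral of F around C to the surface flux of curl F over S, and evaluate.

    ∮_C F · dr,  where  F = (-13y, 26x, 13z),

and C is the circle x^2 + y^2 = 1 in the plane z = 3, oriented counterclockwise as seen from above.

Let S be the flat disk x^2 + y^2 ≤ 1 in the plane z = 3, with upward unit normal n̂ = ẑ. By Stokes' theorem,

    ∮_C F · dr = ∬_S (∇ × F) · n̂ dS = ∬_D (curl F)_z dA,

where D is the disk x^2 + y^2 ≤ 1.

Compute the curl of F = (-13y, 26x, 13z):
    (∇ × F)_x = ∂F_z/∂y - ∂F_y/∂z = 0,
    (∇ × F)_y = ∂F_x/∂z - ∂F_z/∂x = 0,
    (∇ × F)_z = ∂F_y/∂x - ∂F_x/∂y = 39.

On z = 3, (curl F)_z = 39.

Convert to polar (x = r cos θ, y = r sin θ, dA = r dr dθ); the integrand becomes 39, so

    ∬_D (curl F)_z dA = ∫_0^{2π} ∫_0^{1} (39) · r dr dθ.

Inner (r from 0 to 1): 39/2.
Outer (θ from 0 to 2π): 39π.

Therefore ∮_C F · dr = 39π.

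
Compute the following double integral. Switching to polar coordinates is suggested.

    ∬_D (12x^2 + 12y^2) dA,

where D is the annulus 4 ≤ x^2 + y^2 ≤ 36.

The region D is 2 ≤ r ≤ 6, 0 ≤ θ ≤ 2π in polar coordinates, where x = r cos(θ), y = r sin(θ), and dA = r dr dθ.

Under the substitution, the integrand becomes 12r^2, so

    ∬_D (12x^2 + 12y^2) dA = ∫_{0}^{2π} ∫_{2}^{6} (12r^2) · r dr dθ.

Inner integral (in r): ∫_{2}^{6} (12r^2) · r dr = 3840.

Outer integral (in θ): ∫_{0}^{2π} (3840) dθ = 7680π.

Therefore ∬_D (12x^2 + 12y^2) dA = 7680π.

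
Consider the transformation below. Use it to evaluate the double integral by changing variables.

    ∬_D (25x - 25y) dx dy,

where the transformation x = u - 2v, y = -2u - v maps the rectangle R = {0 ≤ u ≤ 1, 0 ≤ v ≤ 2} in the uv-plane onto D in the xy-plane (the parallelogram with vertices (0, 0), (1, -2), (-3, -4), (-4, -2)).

Compute the Jacobian determinant of (x, y) with respect to (u, v):

    ∂(x,y)/∂(u,v) = | 1  -2 | = (1)(-1) - (-2)(-2) = -5.
                   | -2  -1 |

Its absolute value is |J| = 5 (the area scaling factor).

Substituting x = u - 2v, y = -2u - v into the integrand,

    25x - 25y → 75u - 25v,

so the integral becomes

    ∬_R (75u - 25v) · |J| du dv = ∫_0^1 ∫_0^2 (375u - 125v) dv du.

Inner (v): 750u - 250.
Outer (u): 125.

Therefore ∬_D (25x - 25y) dx dy = 125.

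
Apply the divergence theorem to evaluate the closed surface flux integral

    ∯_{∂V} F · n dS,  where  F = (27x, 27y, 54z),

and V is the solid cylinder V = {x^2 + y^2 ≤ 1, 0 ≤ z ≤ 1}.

By the divergence theorem,

    ∯_{∂V} F · n dS = ∭_V (∇ · F) dV.

Compute the divergence:
    ∇ · F = ∂F_x/∂x + ∂F_y/∂y + ∂F_z/∂z = 27 + 27 + 54 = 108.

In cylindrical coordinates, x = r cos(θ), y = r sin(θ), z = z, dV = r dr dθ dz, with 0 ≤ r ≤ 1, 0 ≤ θ ≤ 2π, 0 ≤ z ≤ 1.

The integrand, after substitution and multiplying by the volume element, becomes (108) · r, so

    ∭_V (∇·F) dV = ∫_0^{2π} ∫_0^{1} ∫_0^{1} (108) · r dz dr dθ.

Inner (z from 0 to 1): 108r.
Middle (r from 0 to 1): 54.
Outer (θ from 0 to 2π): 108π.

Therefore ∯_{∂V} F · n dS = 108π.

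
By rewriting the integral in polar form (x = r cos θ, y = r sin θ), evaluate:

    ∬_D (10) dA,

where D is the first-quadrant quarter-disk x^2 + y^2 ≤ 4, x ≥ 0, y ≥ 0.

The region D is 0 ≤ r ≤ 2, 0 ≤ θ ≤ π/2 in polar coordinates, where x = r cos(θ), y = r sin(θ), and dA = r dr dθ.

Under the substitution, the integrand becomes 10, so

    ∬_D (10) dA = ∫_{0}^{π/2} ∫_{0}^{2} (10) · r dr dθ.

Inner integral (in r): ∫_{0}^{2} (10) · r dr = 20.

Outer integral (in θ): ∫_{0}^{π/2} (20) dθ = 10π.

Therefore ∬_D (10) dA = 10π.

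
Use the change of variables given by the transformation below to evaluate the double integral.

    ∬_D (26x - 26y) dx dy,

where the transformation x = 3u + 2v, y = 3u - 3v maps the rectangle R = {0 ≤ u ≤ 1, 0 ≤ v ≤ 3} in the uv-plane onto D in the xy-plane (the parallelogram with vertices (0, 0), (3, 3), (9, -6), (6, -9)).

Compute the Jacobian determinant of (x, y) with respect to (u, v):

    ∂(x,y)/∂(u,v) = | 3  2 | = (3)(-3) - (2)(3) = -15.
                   | 3  -3 |

Its absolute value is |J| = 15 (the area scaling factor).

Substituting x = 3u + 2v, y = 3u - 3v into the integrand,

    26x - 26y → 130v,

so the integral becomes

    ∬_R (130v) · |J| du dv = ∫_0^1 ∫_0^3 (1950v) dv du.

Inner (v): 8775.
Outer (u): 8775.

Therefore ∬_D (26x - 26y) dx dy = 8775.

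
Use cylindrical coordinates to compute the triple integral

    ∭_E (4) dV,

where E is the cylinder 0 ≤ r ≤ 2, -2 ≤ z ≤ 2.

In cylindrical coordinates, x = r cos(θ), y = r sin(θ), z = z, and dV = r dr dθ dz.

The integrand becomes 4, so

    ∭_E (4) dV = ∫_{0}^{2π} ∫_{0}^{2} ∫_{-2}^{2} (4) · r dz dr dθ.

Inner (z): 16r.
Middle (r from 0 to 2): 32.
Outer (θ): 64π.

Therefore the triple integral equals 64π.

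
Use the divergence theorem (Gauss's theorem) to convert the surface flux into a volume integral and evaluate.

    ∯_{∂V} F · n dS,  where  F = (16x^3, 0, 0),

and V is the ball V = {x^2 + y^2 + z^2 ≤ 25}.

By the divergence theorem,

    ∯_{∂V} F · n dS = ∭_V (∇ · F) dV.

Compute the divergence:
    ∇ · F = ∂F_x/∂x + ∂F_y/∂y + ∂F_z/∂z = 48x^2 + 0 + 0 = 48x^2.

In spherical coordinates, x = ρ sin(φ) cos(θ), y = ρ sin(φ) sin(θ), z = ρ cos(φ), dV = ρ^2 sin(φ) dρ dφ dθ, with 0 ≤ ρ ≤ 5, 0 ≤ φ ≤ π, 0 ≤ θ ≤ 2π.

The integrand, after substitution and multiplying by the volume element, becomes (48ρ^2sin(φ)^2cos(θ)^2) · ρ^2 sin(φ), so

    ∭_V (∇·F) dV = ∫_0^{2π} ∫_0^{π} ∫_0^{5} (48ρ^2sin(φ)^2cos(θ)^2) · ρ^2 sin(φ) dρ dφ dθ.

Inner (ρ from 0 to 5): 30000sin(φ)^3cos(θ)^2.
Middle (φ from 0 to π): 40000cos(θ)^2.
Outer (θ from 0 to 2π): 40000π.

Therefore ∯_{∂V} F · n dS = 40000π.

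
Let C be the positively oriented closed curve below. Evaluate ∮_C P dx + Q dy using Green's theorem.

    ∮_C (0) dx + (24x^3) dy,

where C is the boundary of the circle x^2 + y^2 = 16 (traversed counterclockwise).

Green's theorem converts the closed line integral into a double integral over the enclosed region D:

    ∮_C P dx + Q dy = ∬_D (∂Q/∂x - ∂P/∂y) dA.

Here P = 0, Q = 24x^3, so

    ∂Q/∂x = 72x^2,    ∂P/∂y = 0,
    ∂Q/∂x - ∂P/∂y = 72x^2.

D is the region x^2 + y^2 ≤ 16. Evaluating the double integral:

In polar coordinates (x = r cos θ, y = r sin θ, dA = r dr dθ) the integrand becomes 72r^2cos(θ)^2, so

    ∬_D (72x^2) dA = ∫_0^{2π} ∫_0^{4} (72r^2cos(θ)^2) · r dr dθ.

Inner (r from 0 to 4): 4608cos(θ)^2.
Outer (θ from 0 to 2π): 4608π.

Therefore ∮_C P dx + Q dy = 4608π.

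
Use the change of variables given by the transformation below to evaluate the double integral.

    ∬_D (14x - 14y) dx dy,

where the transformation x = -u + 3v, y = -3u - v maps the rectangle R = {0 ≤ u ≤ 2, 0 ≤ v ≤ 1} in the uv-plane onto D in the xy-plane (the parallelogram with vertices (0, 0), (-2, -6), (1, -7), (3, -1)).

Compute the Jacobian determinant of (x, y) with respect to (u, v):

    ∂(x,y)/∂(u,v) = | -1  3 | = (-1)(-1) - (3)(-3) = 10.
                   | -3  -1 |

Its absolute value is |J| = 10 (the area scaling factor).

Substituting x = -u + 3v, y = -3u - v into the integrand,

    14x - 14y → 28u + 56v,

so the integral becomes

    ∬_R (28u + 56v) · |J| du dv = ∫_0^2 ∫_0^1 (280u + 560v) dv du.

Inner (v): 280u + 280.
Outer (u): 1120.

Therefore ∬_D (14x - 14y) dx dy = 1120.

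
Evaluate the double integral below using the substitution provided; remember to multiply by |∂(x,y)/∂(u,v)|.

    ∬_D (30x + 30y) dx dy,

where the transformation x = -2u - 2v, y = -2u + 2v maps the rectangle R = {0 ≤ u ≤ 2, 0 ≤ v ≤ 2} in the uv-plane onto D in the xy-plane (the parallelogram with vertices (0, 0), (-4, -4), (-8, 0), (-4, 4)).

Compute the Jacobian determinant of (x, y) with respect to (u, v):

    ∂(x,y)/∂(u,v) = | -2  -2 | = (-2)(2) - (-2)(-2) = -8.
                   | -2  2 |

Its absolute value is |J| = 8 (the area scaling factor).

Substituting x = -2u - 2v, y = -2u + 2v into the integrand,

    30x + 30y → -120u,

so the integral becomes

    ∬_R (-120u) · |J| du dv = ∫_0^2 ∫_0^2 (-960u) dv du.

Inner (v): -1920u.
Outer (u): -3840.

Therefore ∬_D (30x + 30y) dx dy = -3840.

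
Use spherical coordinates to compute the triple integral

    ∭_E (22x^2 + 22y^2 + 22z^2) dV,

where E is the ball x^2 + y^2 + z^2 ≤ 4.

In spherical coordinates, x = ρ sin(φ) cos(θ), y = ρ sin(φ) sin(θ), z = ρ cos(φ), and dV = ρ^2 sin(φ) dρ dφ dθ.

The integrand becomes 22ρ^2, so

    ∭_E (22x^2 + 22y^2 + 22z^2) dV = ∫_{0}^{2π} ∫_{0}^{π} ∫_{0}^{2} (22ρ^2) · ρ^2 sin(φ) dρ dφ dθ.

Inner (ρ): 704sin(φ)/5.
Middle (φ): 1408/5.
Outer (θ): 2816π/5.

Therefore the triple integral equals 2816π/5.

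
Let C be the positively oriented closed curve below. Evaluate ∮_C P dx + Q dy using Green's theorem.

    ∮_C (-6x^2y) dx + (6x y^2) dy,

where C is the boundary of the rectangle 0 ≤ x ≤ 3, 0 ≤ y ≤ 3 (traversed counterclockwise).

Green's theorem converts the closed line integral into a double integral over the enclosed region D:

    ∮_C P dx + Q dy = ∬_D (∂Q/∂x - ∂P/∂y) dA.

Here P = -6x^2y, Q = 6x y^2, so

    ∂Q/∂x = 6y^2,    ∂P/∂y = -6x^2,
    ∂Q/∂x - ∂P/∂y = 6x^2 + 6y^2.

D is the region 0 ≤ x ≤ 3, 0 ≤ y ≤ 3. Evaluating the double integral:

    ∬_D (6x^2 + 6y^2) dA = ∫_0^{3} ∫_0^{3} (6x^2 + 6y^2) dy dx.

Inner (y from 0 to 3): 18x^2 + 54.
Outer (x from 0 to 3): 324.

Therefore ∮_C P dx + Q dy = 324.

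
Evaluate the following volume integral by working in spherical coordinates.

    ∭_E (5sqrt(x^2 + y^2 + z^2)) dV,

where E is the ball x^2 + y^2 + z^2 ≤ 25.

In spherical coordinates, x = ρ sin(φ) cos(θ), y = ρ sin(φ) sin(θ), z = ρ cos(φ), and dV = ρ^2 sin(φ) dρ dφ dθ.

The integrand becomes 5ρ, so

    ∭_E (5sqrt(x^2 + y^2 + z^2)) dV = ∫_{0}^{2π} ∫_{0}^{π} ∫_{0}^{5} (5ρ) · ρ^2 sin(φ) dρ dφ dθ.

Inner (ρ): 3125sin(φ)/4.
Middle (φ): 3125/2.
Outer (θ): 3125π.

Therefore the triple integral equals 3125π.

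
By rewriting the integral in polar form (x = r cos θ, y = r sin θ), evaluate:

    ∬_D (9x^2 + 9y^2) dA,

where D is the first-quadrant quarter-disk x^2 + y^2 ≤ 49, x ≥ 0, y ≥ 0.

The region D is 0 ≤ r ≤ 7, 0 ≤ θ ≤ π/2 in polar coordinates, where x = r cos(θ), y = r sin(θ), and dA = r dr dθ.

Under the substitution, the integrand becomes 9r^2, so

    ∬_D (9x^2 + 9y^2) dA = ∫_{0}^{π/2} ∫_{0}^{7} (9r^2) · r dr dθ.

Inner integral (in r): ∫_{0}^{7} (9r^2) · r dr = 21609/4.

Outer integral (in θ): ∫_{0}^{π/2} (21609/4) dθ = 21609π/8.

Therefore ∬_D (9x^2 + 9y^2) dA = 21609π/8.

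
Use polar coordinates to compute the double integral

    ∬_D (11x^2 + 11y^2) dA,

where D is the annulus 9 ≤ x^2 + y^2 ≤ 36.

The region D is 3 ≤ r ≤ 6, 0 ≤ θ ≤ 2π in polar coordinates, where x = r cos(θ), y = r sin(θ), and dA = r dr dθ.

Under the substitution, the integrand becomes 11r^2, so

    ∬_D (11x^2 + 11y^2) dA = ∫_{0}^{2π} ∫_{3}^{6} (11r^2) · r dr dθ.

Inner integral (in r): ∫_{3}^{6} (11r^2) · r dr = 13365/4.

Outer integral (in θ): ∫_{0}^{2π} (13365/4) dθ = 13365π/2.

Therefore ∬_D (11x^2 + 11y^2) dA = 13365π/2.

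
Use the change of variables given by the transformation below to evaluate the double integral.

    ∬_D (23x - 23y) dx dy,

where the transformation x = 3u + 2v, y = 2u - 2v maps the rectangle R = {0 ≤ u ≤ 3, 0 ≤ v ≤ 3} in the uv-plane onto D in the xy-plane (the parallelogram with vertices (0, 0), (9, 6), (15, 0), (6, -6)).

Compute the Jacobian determinant of (x, y) with respect to (u, v):

    ∂(x,y)/∂(u,v) = | 3  2 | = (3)(-2) - (2)(2) = -10.
                   | 2  -2 |

Its absolute value is |J| = 10 (the area scaling factor).

Substituting x = 3u + 2v, y = 2u - 2v into the integrand,

    23x - 23y → 23u + 92v,

so the integral becomes

    ∬_R (23u + 92v) · |J| du dv = ∫_0^3 ∫_0^3 (230u + 920v) dv du.

Inner (v): 690u + 4140.
Outer (u): 15525.

Therefore ∬_D (23x - 23y) dx dy = 15525.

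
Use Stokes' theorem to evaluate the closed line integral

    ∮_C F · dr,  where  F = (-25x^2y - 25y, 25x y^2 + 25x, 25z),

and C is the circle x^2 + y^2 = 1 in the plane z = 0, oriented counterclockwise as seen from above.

Let S be the flat disk x^2 + y^2 ≤ 1 in the plane z = 0, with upward unit normal n̂ = ẑ. By Stokes' theorem,

    ∮_C F · dr = ∬_S (∇ × F) · n̂ dS = ∬_D (curl F)_z dA,

where D is the disk x^2 + y^2 ≤ 1.

Compute the curl of F = (-25x^2y - 25y, 25x y^2 + 25x, 25z):
    (∇ × F)_x = ∂F_z/∂y - ∂F_y/∂z = 0,
    (∇ × F)_y = ∂F_x/∂z - ∂F_z/∂x = 0,
    (∇ × F)_z = ∂F_y/∂x - ∂F_x/∂y = 25x^2 + 25y^2 + 50.

On z = 0, (curl F)_z = 25x^2 + 25y^2 + 50.

Convert to polar (x = r cos θ, y = r sin θ, dA = r dr dθ); the integrand becomes 25r^2 + 50, so

    ∬_D (curl F)_z dA = ∫_0^{2π} ∫_0^{1} (25r^2 + 50) · r dr dθ.

Inner (r from 0 to 1): 125/4.
Outer (θ from 0 to 2π): 125π/2.

Therefore ∮_C F · dr = 125π/2.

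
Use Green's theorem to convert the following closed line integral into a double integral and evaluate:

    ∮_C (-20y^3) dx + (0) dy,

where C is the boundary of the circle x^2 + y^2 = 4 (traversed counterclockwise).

Green's theorem converts the closed line integral into a double integral over the enclosed region D:

    ∮_C P dx + Q dy = ∬_D (∂Q/∂x - ∂P/∂y) dA.

Here P = -20y^3, Q = 0, so

    ∂Q/∂x = 0,    ∂P/∂y = -60y^2,
    ∂Q/∂x - ∂P/∂y = 60y^2.

D is the region x^2 + y^2 ≤ 4. Evaluating the double integral:

In polar coordinates (x = r cos θ, y = r sin θ, dA = r dr dθ) the integrand becomes 60r^2sin(θ)^2, so

    ∬_D (60y^2) dA = ∫_0^{2π} ∫_0^{2} (60r^2sin(θ)^2) · r dr dθ.

Inner (r from 0 to 2): 240sin(θ)^2.
Outer (θ from 0 to 2π): 240π.

Therefore ∮_C P dx + Q dy = 240π.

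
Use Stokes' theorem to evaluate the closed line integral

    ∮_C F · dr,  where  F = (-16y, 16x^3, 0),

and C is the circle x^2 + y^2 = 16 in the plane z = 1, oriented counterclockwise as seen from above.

Let S be the flat disk x^2 + y^2 ≤ 16 in the plane z = 1, with upward unit normal n̂ = ẑ. By Stokes' theorem,

    ∮_C F · dr = ∬_S (∇ × F) · n̂ dS = ∬_D (curl F)_z dA,

where D is the disk x^2 + y^2 ≤ 16.

Compute the curl of F = (-16y, 16x^3, 0):
    (∇ × F)_x = ∂F_z/∂y - ∂F_y/∂z = 0,
    (∇ × F)_y = ∂F_x/∂z - ∂F_z/∂x = 0,
    (∇ × F)_z = ∂F_y/∂x - ∂F_x/∂y = 48x^2 + 16.

On z = 1, (curl F)_z = 48x^2 + 16.

Convert to polar (x = r cos θ, y = r sin θ, dA = r dr dθ); the integrand becomes 48r^2cos(θ)^2 + 16, so

    ∬_D (curl F)_z dA = ∫_0^{2π} ∫_0^{4} (48r^2cos(θ)^2 + 16) · r dr dθ.

Inner (r from 0 to 4): 3072cos(θ)^2 + 128.
Outer (θ from 0 to 2π): 3328π.

Therefore ∮_C F · dr = 3328π.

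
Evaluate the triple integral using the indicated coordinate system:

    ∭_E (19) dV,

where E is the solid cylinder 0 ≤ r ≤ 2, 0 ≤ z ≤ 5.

In cylindrical coordinates, x = r cos(θ), y = r sin(θ), z = z, and dV = r dr dθ dz.

The integrand becomes 19, so

    ∭_E (19) dV = ∫_{0}^{2π} ∫_{0}^{2} ∫_{0}^{5} (19) · r dz dr dθ.

Inner (z): 95r.
Middle (r from 0 to 2): 190.
Outer (θ): 380π.

Therefore the triple integral equals 380π.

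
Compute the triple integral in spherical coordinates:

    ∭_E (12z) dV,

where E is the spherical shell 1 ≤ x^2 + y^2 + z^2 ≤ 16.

In spherical coordinates, x = ρ sin(φ) cos(θ), y = ρ sin(φ) sin(θ), z = ρ cos(φ), and dV = ρ^2 sin(φ) dρ dφ dθ.

The integrand becomes 12ρ cos(φ), so

    ∭_E (12z) dV = ∫_{0}^{2π} ∫_{0}^{π} ∫_{1}^{4} (12ρ cos(φ)) · ρ^2 sin(φ) dρ dφ dθ.

Inner (ρ): 765sin(2φ)/2.
Middle (φ): 0.
Outer (θ): 0.

Therefore the triple integral equals 0.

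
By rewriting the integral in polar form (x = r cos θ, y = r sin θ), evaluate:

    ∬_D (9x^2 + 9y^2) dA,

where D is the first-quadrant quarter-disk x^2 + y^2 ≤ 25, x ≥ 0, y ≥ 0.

The region D is 0 ≤ r ≤ 5, 0 ≤ θ ≤ π/2 in polar coordinates, where x = r cos(θ), y = r sin(θ), and dA = r dr dθ.

Under the substitution, the integrand becomes 9r^2, so

    ∬_D (9x^2 + 9y^2) dA = ∫_{0}^{π/2} ∫_{0}^{5} (9r^2) · r dr dθ.

Inner integral (in r): ∫_{0}^{5} (9r^2) · r dr = 5625/4.

Outer integral (in θ): ∫_{0}^{π/2} (5625/4) dθ = 5625π/8.

Therefore ∬_D (9x^2 + 9y^2) dA = 5625π/8.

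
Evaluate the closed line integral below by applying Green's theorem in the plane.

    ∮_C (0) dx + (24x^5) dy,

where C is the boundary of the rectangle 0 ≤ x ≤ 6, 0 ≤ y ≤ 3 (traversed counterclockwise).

Green's theorem converts the closed line integral into a double integral over the enclosed region D:

    ∮_C P dx + Q dy = ∬_D (∂Q/∂x - ∂P/∂y) dA.

Here P = 0, Q = 24x^5, so

    ∂Q/∂x = 120x^4,    ∂P/∂y = 0,
    ∂Q/∂x - ∂P/∂y = 120x^4.

D is the region 0 ≤ x ≤ 6, 0 ≤ y ≤ 3. Evaluating the double integral:

    ∬_D (120x^4) dA = ∫_0^{6} ∫_0^{3} (120x^4) dy dx.

Inner (y from 0 to 3): 360x^4.
Outer (x from 0 to 6): 559872.

Therefore ∮_C P dx + Q dy = 559872.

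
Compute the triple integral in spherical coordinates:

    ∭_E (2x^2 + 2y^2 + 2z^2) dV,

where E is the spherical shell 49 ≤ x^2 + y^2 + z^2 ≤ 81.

In spherical coordinates, x = ρ sin(φ) cos(θ), y = ρ sin(φ) sin(θ), z = ρ cos(φ), and dV = ρ^2 sin(φ) dρ dφ dθ.

The integrand becomes 2ρ^2, so

    ∭_E (2x^2 + 2y^2 + 2z^2) dV = ∫_{0}^{2π} ∫_{0}^{π} ∫_{7}^{9} (2ρ^2) · ρ^2 sin(φ) dρ dφ dθ.

Inner (ρ): 84484sin(φ)/5.
Middle (φ): 168968/5.
Outer (θ): 337936π/5.

Therefore the triple integral equals 337936π/5.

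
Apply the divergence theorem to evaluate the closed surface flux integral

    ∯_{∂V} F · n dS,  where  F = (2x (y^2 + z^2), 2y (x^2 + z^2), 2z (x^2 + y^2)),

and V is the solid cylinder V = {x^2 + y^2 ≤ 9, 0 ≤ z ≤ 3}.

By the divergence theorem,

    ∯_{∂V} F · n dS = ∭_V (∇ · F) dV.

Compute the divergence:
    ∇ · F = ∂F_x/∂x + ∂F_y/∂y + ∂F_z/∂z = 2y^2 + 2z^2 + 2x^2 + 2z^2 + 2x^2 + 2y^2 = 4x^2 + 4y^2 + 4z^2.

In cylindrical coordinates, x = r cos(θ), y = r sin(θ), z = z, dV = r dr dθ dz, with 0 ≤ r ≤ 3, 0 ≤ θ ≤ 2π, 0 ≤ z ≤ 3.

The integrand, after substitution and multiplying by the volume element, becomes (4r^2 + 4z^2) · r, so

    ∭_V (∇·F) dV = ∫_0^{2π} ∫_0^{3} ∫_0^{3} (4r^2 + 4z^2) · r dz dr dθ.

Inner (z from 0 to 3): 12r (r^2 + 3).
Middle (r from 0 to 3): 405.
Outer (θ from 0 to 2π): 810π.

Therefore ∯_{∂V} F · n dS = 810π.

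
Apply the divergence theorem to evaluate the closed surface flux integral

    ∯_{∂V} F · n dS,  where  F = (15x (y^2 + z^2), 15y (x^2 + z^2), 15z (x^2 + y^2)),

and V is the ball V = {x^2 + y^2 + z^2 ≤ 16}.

By the divergence theorem,

    ∯_{∂V} F · n dS = ∭_V (∇ · F) dV.

Compute the divergence:
    ∇ · F = ∂F_x/∂x + ∂F_y/∂y + ∂F_z/∂z = 15y^2 + 15z^2 + 15x^2 + 15z^2 + 15x^2 + 15y^2 = 30x^2 + 30y^2 + 30z^2.

In spherical coordinates, x = ρ sin(φ) cos(θ), y = ρ sin(φ) sin(θ), z = ρ cos(φ), dV = ρ^2 sin(φ) dρ dφ dθ, with 0 ≤ ρ ≤ 4, 0 ≤ φ ≤ π, 0 ≤ θ ≤ 2π.

The integrand, after substitution and multiplying by the volume element, becomes (30ρ^2) · ρ^2 sin(φ), so

    ∭_V (∇·F) dV = ∫_0^{2π} ∫_0^{π} ∫_0^{4} (30ρ^2) · ρ^2 sin(φ) dρ dφ dθ.

Inner (ρ from 0 to 4): 6144sin(φ).
Middle (φ from 0 to π): 12288.
Outer (θ from 0 to 2π): 24576π.

Therefore ∯_{∂V} F · n dS = 24576π.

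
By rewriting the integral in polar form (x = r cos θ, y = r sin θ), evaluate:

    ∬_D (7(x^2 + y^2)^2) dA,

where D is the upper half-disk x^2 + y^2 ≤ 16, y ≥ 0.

The region D is 0 ≤ r ≤ 4, 0 ≤ θ ≤ π in polar coordinates, where x = r cos(θ), y = r sin(θ), and dA = r dr dθ.

Under the substitution, the integrand becomes 7r^4, so

    ∬_D (7(x^2 + y^2)^2) dA = ∫_{0}^{π} ∫_{0}^{4} (7r^4) · r dr dθ.

Inner integral (in r): ∫_{0}^{4} (7r^4) · r dr = 14336/3.

Outer integral (in θ): ∫_{0}^{π} (14336/3) dθ = 14336π/3.

Therefore ∬_D (7(x^2 + y^2)^2) dA = 14336π/3.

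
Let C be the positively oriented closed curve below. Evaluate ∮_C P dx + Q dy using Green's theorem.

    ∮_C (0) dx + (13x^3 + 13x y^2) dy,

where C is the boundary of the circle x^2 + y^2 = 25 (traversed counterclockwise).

Green's theorem converts the closed line integral into a double integral over the enclosed region D:

    ∮_C P dx + Q dy = ∬_D (∂Q/∂x - ∂P/∂y) dA.

Here P = 0, Q = 13x^3 + 13x y^2, so

    ∂Q/∂x = 39x^2 + 13y^2,    ∂P/∂y = 0,
    ∂Q/∂x - ∂P/∂y = 39x^2 + 13y^2.

D is the region x^2 + y^2 ≤ 25. Evaluating the double integral:

In polar coordinates (x = r cos θ, y = r sin θ, dA = r dr dθ) the integrand becomes 13r^2(cos(2θ) + 2), so

    ∬_D (39x^2 + 13y^2) dA = ∫_0^{2π} ∫_0^{5} (13r^2(cos(2θ) + 2)) · r dr dθ.

Inner (r from 0 to 5): 8125cos(2θ)/4 + 8125/2.
Outer (θ from 0 to 2π): 8125π.

Therefore ∮_C P dx + Q dy = 8125π.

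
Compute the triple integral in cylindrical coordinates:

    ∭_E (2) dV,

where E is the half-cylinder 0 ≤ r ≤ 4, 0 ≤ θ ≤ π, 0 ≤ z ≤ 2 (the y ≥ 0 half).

In cylindrical coordinates, x = r cos(θ), y = r sin(θ), z = z, and dV = r dr dθ dz.

The integrand becomes 2, so

    ∭_E (2) dV = ∫_{0}^{π} ∫_{0}^{4} ∫_{0}^{2} (2) · r dz dr dθ.

Inner (z): 4r.
Middle (r from 0 to 4): 32.
Outer (θ): 32π.

Therefore the triple integral equals 32π.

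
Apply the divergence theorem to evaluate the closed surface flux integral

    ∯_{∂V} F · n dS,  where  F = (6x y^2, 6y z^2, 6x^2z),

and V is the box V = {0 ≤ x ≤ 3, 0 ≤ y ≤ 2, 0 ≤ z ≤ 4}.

By the divergence theorem,

    ∯_{∂V} F · n dS = ∭_V (∇ · F) dV.

Compute the divergence:
    ∇ · F = ∂F_x/∂x + ∂F_y/∂y + ∂F_z/∂z = 6y^2 + 6z^2 + 6x^2 = 6x^2 + 6y^2 + 6z^2.

V is a rectangular box, so dV = dx dy dz with 0 ≤ x ≤ 3, 0 ≤ y ≤ 2, 0 ≤ z ≤ 4.

Integrate (6x^2 + 6y^2 + 6z^2) over V as an iterated integral:

    ∭_V (∇·F) dV = ∫_0^{3} ∫_0^{2} ∫_0^{4} (6x^2 + 6y^2 + 6z^2) dz dy dx.

Inner (z from 0 to 4): 24x^2 + 24y^2 + 128.
Middle (y from 0 to 2): 48x^2 + 320.
Outer (x from 0 to 3): 1392.

Therefore ∯_{∂V} F · n dS = 1392.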